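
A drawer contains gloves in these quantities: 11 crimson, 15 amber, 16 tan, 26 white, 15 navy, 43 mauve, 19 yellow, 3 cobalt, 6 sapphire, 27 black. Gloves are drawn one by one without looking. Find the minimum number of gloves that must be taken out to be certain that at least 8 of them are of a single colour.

66

Put each drawn glove into a box by colour. The largest draw with every box below 8 takes min(count, 7) from each colour; colours with fewer than 7 contribute all they have.
Σ min(cᵢ, 7) = 7 + 7 + 7 + 7 + 7 + 7 + 7 + 3 + 6 + 7 = 65.
Draw number 65 + 1 = 66 must push one box to 8.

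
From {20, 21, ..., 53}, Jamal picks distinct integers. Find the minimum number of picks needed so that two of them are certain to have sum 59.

25

Two chosen integers sum to 59 exactly when both halves of some pair {x, 59−x} with 20 ≤ x ≤ 59−x ≤ 39 are chosen — 10 such pairs.
The remaining 14 elements (those with no distinct partner in range) can never complete a 59-sum, so the worst case takes all of them and one from each pair: 14 + 10 = 24.
Pigeonhole: the 25th integer has to be the second member of some pair, so 24 + 1 = 25.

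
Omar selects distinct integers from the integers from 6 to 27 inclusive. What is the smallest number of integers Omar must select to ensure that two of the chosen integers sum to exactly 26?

Group the elements by complementary pair {x, 26−x}: {6,20}, {7,19}, {8,18}, …, giving 7 two-element pairs, the single value 13 (it cannot pair with itself since the integers are distinct), and 7 integers whose partner 26−x falls outside [6,27].
Pigeonhole: treating each of those 15 groups as a pigeonhole, one can pick one integer per group — 15 integers — with no two summing to 26.
The 16th integer lands in an occupied pair, forcing a sum of 26.

16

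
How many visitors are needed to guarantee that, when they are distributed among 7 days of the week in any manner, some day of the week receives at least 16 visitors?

With 105 visitors one could put exactly 15 in each of the 7 days of the week, and no day of the week would reach 16.
By the pigeonhole principle, one more visitor must land in a day of the week that already has 15, giving it 16.
So 7 × 15 + 1 = 106 visitors are required.

106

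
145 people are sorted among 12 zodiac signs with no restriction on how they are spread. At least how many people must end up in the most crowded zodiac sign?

The 12 zodiac signs are the holes and the 145 people are the pigeons.
If every zodiac sign held at most 12 people, the total would be at most 12 × 12 = 144, which is less than 145.
So some zodiac sign holds at least ⌈145/12⌉ = 13 people.

13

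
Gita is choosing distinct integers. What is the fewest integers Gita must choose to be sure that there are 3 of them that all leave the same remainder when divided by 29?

Pigeonhole: the 29 residue classes mod 29 are the pigeonholes.
With 58 integers one could put 2 in each residue class and have no class reach 3.
The 59th integer pushes some class to 3, so 29·2 + 1 = 59.

59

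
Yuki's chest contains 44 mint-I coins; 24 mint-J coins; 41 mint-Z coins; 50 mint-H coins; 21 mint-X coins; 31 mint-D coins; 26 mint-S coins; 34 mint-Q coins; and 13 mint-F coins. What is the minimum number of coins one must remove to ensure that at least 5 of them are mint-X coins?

268

In the worst case for collecting mint-X coins, every non-mint-X coin comes out first.
There are 44 + 24 + 41 + 50 + 31 + 26 + 34 + 13 = 263 non-mint-X coins altogether.
After those, each further coin must be mint-X, so 263 + 5 = 268 draws guarantee 5 mint-X coins.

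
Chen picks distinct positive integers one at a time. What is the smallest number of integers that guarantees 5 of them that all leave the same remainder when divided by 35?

141

Pigeonhole: the 35 residue classes mod 35 are the pigeonholes.
With 140 integers one could put 4 in each residue class and have no class reach 5.
The 141st integer pushes some class to 5, so 35·4 + 1 = 141.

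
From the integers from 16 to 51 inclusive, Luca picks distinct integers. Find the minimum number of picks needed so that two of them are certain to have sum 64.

21

Two chosen integers sum to 64 exactly when both halves of some pair {x, 64−x} with 16 ≤ x ≤ 64−x ≤ 48 are chosen — 16 such pairs.
The remaining 4 elements (those with no distinct partner in range) can never complete a 64-sum, so the worst case takes all of them and one from each pair: 4 + 16 = 20.
By pigeonhole, the 21st integer has to be the second member of some pair, so 20 + 1 = 21.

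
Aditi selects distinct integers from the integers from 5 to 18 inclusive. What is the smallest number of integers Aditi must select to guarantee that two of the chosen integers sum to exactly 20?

A set avoiding the sum 20 can contain at most one of each pair {x, 20−x}, plus the 4 elements whose complement lies outside the range or equal to its own complement.
The integers 10, …, 18 (9 of them) are such a set: any two sum to at least 10+11 = 21 > 20.
Any 10th integer completes one of the 5 pairs, so 10 choices force a sum of 20.

10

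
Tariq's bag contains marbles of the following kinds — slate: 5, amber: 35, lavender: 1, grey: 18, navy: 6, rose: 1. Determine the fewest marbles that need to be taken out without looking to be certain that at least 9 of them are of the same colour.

30

An adversary could hand out at most 8 marbles per colour (4 colours run out sooner): 5 + 8 + 1 + 8 + 6 + 1 = 29 marbles and still no colour has 9.
By pigeonhole, one more marble lands in a colour already at 8, so 30 draws are enough and 29 are not.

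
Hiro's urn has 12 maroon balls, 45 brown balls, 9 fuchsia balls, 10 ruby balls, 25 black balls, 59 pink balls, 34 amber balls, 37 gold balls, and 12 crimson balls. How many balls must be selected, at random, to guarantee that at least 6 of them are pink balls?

In the worst case for collecting pink balls, every non-pink ball comes out first.
There are 12 + 45 + 9 + 10 + 25 + 34 + 37 + 12 = 184 non-pink balls altogether.
After those, each further ball must be pink, so 184 + 6 = 190 draws guarantee 6 pink balls.

190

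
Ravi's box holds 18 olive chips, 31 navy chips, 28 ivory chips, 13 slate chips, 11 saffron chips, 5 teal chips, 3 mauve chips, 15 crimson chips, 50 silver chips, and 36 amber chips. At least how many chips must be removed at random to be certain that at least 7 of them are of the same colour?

Put each drawn chip into a box by colour. The largest draw with every box below 7 takes min(count, 6) from each colour; colours with fewer than 6 contribute all they have.
Σ min(cᵢ, 6) = 6 + 6 + 6 + 6 + 6 + 5 + 3 + 6 + 6 + 6 = 56.
Draw number 56 + 1 = 57 must push one box to 7.

57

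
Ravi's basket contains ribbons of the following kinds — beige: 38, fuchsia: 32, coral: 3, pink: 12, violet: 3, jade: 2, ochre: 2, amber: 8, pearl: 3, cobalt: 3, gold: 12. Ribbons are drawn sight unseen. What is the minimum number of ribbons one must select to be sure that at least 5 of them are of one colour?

An adversary could hand out at most 4 ribbons per colour (6 colours run out sooner): 4 + 4 + 3 + 4 + 3 + 2 + 2 + 4 + 3 + 3 + 4 = 36 ribbons and still no colour has 5.
One more ribbon lands in a colour already at 4, so 37 draws are enough and 36 are not.

37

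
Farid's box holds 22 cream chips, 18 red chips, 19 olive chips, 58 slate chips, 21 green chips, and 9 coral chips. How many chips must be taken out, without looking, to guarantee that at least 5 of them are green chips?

131

In the worst case for collecting green chips, every non-green chip comes out first.
There are 22 + 18 + 19 + 58 + 9 = 126 non-green chips altogether.
After those, each further chip must be green, so 126 + 5 = 131 draws guarantee 5 green chips.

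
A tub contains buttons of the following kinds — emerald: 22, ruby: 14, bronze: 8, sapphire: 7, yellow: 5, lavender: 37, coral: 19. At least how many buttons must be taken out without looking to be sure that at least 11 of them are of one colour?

Pigeonhole: the 7 colours are the holes; the buttons drawn are the pigeons.
To avoid 11 of any one colour, the worst case takes at most 10 of each colour, or every button of a colour that has fewer than 10.
That gives 10 + 10 + 8 + 7 + 5 + 10 + 10 = 60 buttons with no colour reaching 11.
The next button forces some colour to 11, so 60 + 1 = 61.

61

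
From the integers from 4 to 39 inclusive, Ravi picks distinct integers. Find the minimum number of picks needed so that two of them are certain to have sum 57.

26

A set avoiding the sum 57 can contain at most one of each pair {x, 57−x}, plus the 14 elements whose complement lies outside the range.
The integers 4, …, 28 (25 of them) are such a set: any two sum to at least 4+5 = 9 and at most 27+28 = 55 < 57.
Any 26th integer completes one of the 11 pairs, so 26 choices force a sum of 57.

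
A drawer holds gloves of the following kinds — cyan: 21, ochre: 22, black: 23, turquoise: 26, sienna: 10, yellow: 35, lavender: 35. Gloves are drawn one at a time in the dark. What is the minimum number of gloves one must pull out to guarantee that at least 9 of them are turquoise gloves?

In the worst case for collecting turquoise gloves, every non-turquoise glove comes out first.
There are 21 + 22 + 23 + 10 + 35 + 35 = 146 non-turquoise gloves altogether.
After those, each further glove must be turquoise, so 146 + 9 = 155 draws guarantee 9 turquoise gloves.

155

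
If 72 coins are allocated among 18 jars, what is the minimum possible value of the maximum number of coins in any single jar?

4

By pigeonhole, the 18 jars are the holes and the 72 coins are the pigeons.
If every jar held at most 3 coins, the total would be at most 18 × 3 = 54, which is less than 72.
So some jar holds at least ⌈72/18⌉ = 4 coins.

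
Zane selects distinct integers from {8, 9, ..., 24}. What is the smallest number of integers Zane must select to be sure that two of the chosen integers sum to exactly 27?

Group the elements by complementary pair {x, 27−x}: {8,19}, {9,18}, {10,17}, …, giving 6 two-element pairs and 5 integers whose partner 27−x falls outside [8,24].
Treating each of those 11 groups as a pigeonhole, one can pick one integer per group — 11 integers — with no two summing to 27.
The 12th integer lands in an occupied pair, forcing a sum of 27.

12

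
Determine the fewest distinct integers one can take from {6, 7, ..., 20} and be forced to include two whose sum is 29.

10

A set avoiding the sum 29 can contain at most one of each pair {x, 29−x}, plus the 3 elements whose complement lies outside the range.
The integers 6, …, 14 (9 of them) are such a set: any two sum to at least 6+7 = 13 and at most 13+14 = 27 < 29.
Pigeonhole: any 10th integer completes one of the 6 pairs, so 10 choices force a sum of 29.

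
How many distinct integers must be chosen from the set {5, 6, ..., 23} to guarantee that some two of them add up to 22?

14

Two chosen integers sum to 22 exactly when both halves of some pair {x, 22−x} with 5 ≤ x ≤ 22−x ≤ 17 are chosen — 6 such pairs.
The remaining 7 elements (those with no distinct partner in range) can never complete a 22-sum, so the worst case takes all of them and one from each pair: 7 + 6 = 13.
By the pigeonhole principle, the 14th integer has to be the second member of some pair, so 13 + 1 = 14.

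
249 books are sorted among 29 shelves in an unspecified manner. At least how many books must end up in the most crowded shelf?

9

The 29 shelves are the holes and the 249 books are the pigeons.
If every shelf held at most 8 books, the total would be at most 29 × 8 = 232, which is less than 249.
So some shelf holds at least ⌈249/29⌉ = 9 books.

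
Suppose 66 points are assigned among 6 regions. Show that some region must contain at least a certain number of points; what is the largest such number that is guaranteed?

11

By the pigeonhole principle, the 6 regions are the holes and the 66 points are the pigeons.
If every region held at most 10 points, the total would be at most 6 × 10 = 60, which is less than 66.
So some region holds at least ⌈66/6⌉ = 11 points.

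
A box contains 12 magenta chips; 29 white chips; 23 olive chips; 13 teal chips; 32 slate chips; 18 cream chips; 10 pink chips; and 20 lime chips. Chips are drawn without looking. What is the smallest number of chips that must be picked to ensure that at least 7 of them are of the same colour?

An adversary could hand out at most 6 chips per colour: 6 + 6 + 6 + 6 + 6 + 6 + 6 + 6 = 48 chips and still no colour has 7.
By pigeonhole, one more chip lands in a colour already at 6, so 49 draws are enough and 48 are not.

49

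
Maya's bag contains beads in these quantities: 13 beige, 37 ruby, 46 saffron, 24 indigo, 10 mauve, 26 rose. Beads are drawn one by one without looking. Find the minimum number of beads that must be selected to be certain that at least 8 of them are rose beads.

138

In the worst case for collecting rose beads, every non-rose bead comes out first.
There are 13 + 37 + 46 + 24 + 10 = 130 non-rose beads altogether.
After those, each further bead must be rose, so 130 + 8 = 138 draws guarantee 8 rose beads.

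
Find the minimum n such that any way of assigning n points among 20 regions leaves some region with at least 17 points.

With 320 points one could put exactly 16 in each of the 20 regions, and no region would reach 17.
One more point must land in a region that already has 16, giving it 17.
So 20 × 16 + 1 = 321 points are required.

321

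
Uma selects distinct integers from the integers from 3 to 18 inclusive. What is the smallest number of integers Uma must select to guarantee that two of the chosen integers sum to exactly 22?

10

A set avoiding the sum 22 can contain at most one of each pair {x, 22−x}, plus the 2 elements whose complement lies outside the range or equal to its own complement.
The integers 3, …, 11 (9 of them) are such a set: any two sum to at least 3+4 = 7 and at most 10+11 = 21 < 22.
Any 10th integer completes one of the 7 pairs, so 10 choices force a sum of 22.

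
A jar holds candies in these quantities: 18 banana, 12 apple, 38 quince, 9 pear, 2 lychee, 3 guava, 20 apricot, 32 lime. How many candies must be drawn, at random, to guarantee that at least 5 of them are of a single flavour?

By pigeonhole, put each drawn candy into a box by flavour. The largest draw with every box below 5 takes min(count, 4) from each flavour; flavours with fewer than 4 contribute all they have.
Σ min(cᵢ, 4) = 4 + 4 + 4 + 4 + 2 + 3 + 4 + 4 = 29.
Draw number 29 + 1 = 30 must push one box to 5.

30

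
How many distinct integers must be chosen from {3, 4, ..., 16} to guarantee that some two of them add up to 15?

10

Group the elements by complementary pair {x, 15−x}: {3,12}, {4,11}, {5,10}, …, giving 5 two-element pairs and 4 integers whose partner 15−x falls outside [3,16].
Treating each of those 9 groups as a pigeonhole, one can pick one integer per group — 9 integers — with no two summing to 15.
The 10th integer lands in an occupied pair, forcing a sum of 15.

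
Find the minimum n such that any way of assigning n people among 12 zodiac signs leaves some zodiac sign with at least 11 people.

121

With 120 people one could put exactly 10 in each of the 12 zodiac signs, and no zodiac sign would reach 11.
One more person must land in a zodiac sign that already has 10, giving it 11.
So 12 × 10 + 1 = 121 people are required.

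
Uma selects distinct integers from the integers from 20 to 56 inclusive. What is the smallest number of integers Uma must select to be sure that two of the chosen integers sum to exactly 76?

Group the elements by complementary pair {x, 76−x}: {20,56}, {21,55}, {22,54}, …, giving 18 two-element pairs and the single value 38 (it cannot pair with itself since the integers are distinct).
Treating each of those 19 groups as a pigeonhole, one can pick one integer per group — 19 integers — with no two summing to 76.
The 20th integer lands in an occupied pair, forcing a sum of 76.

20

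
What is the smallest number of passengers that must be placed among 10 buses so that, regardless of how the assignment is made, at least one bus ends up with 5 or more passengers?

With 40 passengers one could put exactly 4 in each of the 10 buses, and no bus would reach 5.
By pigeonhole, one more passenger must land in a bus that already has 4, giving it 5.
So 10 × 4 + 1 = 41 passengers are required.

41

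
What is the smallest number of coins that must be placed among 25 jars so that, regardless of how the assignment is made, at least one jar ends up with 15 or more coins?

With 350 coins one could put exactly 14 in each of the 25 jars, and no jar would reach 15.
Pigeonhole: one more coin must land in a jar that already has 14, giving it 15.
So 25 × 14 + 1 = 351 coins are required.

351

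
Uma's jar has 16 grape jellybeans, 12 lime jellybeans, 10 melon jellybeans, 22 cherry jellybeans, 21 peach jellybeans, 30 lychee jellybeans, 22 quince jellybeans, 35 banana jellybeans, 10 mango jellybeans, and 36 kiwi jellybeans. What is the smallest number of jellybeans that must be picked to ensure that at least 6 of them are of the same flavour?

51

Put each drawn jellybean into a box by flavour. The largest draw with every box below 6 takes min(count, 5) from each flavour.
Σ min(cᵢ, 5) = 5 + 5 + 5 + 5 + 5 + 5 + 5 + 5 + 5 + 5 = 50.
Draw number 50 + 1 = 51 must push one box to 6.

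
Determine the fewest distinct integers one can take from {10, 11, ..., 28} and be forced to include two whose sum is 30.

Group the elements by complementary pair {x, 30−x}: {10,20}, {11,19}, {12,18}, …, giving 5 two-element pairs, the single value 15 (it cannot pair with itself since the integers are distinct), and 8 integers whose partner 30−x falls outside [10,28].
Pigeonhole: treating each of those 14 groups as a pigeonhole, one can pick one integer per group — 14 integers — with no two summing to 30.
The 15th integer lands in an occupied pair, forcing a sum of 30.

15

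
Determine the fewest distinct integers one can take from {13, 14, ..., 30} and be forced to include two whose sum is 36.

14

A set avoiding the sum 36 can contain at most one of each pair {x, 36−x}, plus the 8 elements whose complement lies outside the range or equal to its own complement.
The integers 18, …, 30 (13 of them) are such a set: any two sum to at least 18+19 = 37 > 36.
Any 14th integer completes one of the 5 pairs, so 14 choices force a sum of 36.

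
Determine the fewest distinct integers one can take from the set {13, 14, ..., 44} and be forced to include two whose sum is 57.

Group the elements by complementary pair {x, 57−x}: {13,44}, {14,43}, {15,42}, …, giving 16 two-element pairs.
By the pigeonhole principle, treating each of those 16 groups as a pigeonhole, one can pick one integer per group — 16 integers — with no two summing to 57.
The 17th integer lands in an occupied pair, forcing a sum of 57.

17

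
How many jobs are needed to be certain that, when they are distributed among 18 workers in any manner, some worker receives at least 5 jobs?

With 72 jobs one could put exactly 4 in each of the 18 workers, and no worker would reach 5.
By the pigeonhole principle, one more job must land in a worker that already has 4, giving it 5.
So 18 × 4 + 1 = 73 jobs are required.

73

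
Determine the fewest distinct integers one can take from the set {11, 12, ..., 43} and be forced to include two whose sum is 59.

20

Group the elements by complementary pair {x, 59−x}: {16,43}, {17,42}, {18,41}, …, giving 14 two-element pairs and 5 integers whose partner 59−x falls outside [11,43].
By pigeonhole, treating each of those 19 groups as a pigeonhole, one can pick one integer per group — 19 integers — with no two summing to 59.
The 20th integer lands in an occupied pair, forcing a sum of 59.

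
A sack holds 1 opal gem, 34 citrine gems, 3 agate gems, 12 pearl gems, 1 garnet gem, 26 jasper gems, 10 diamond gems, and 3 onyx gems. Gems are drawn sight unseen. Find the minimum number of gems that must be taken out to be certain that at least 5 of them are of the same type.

An adversary could hand out at most 4 gems per type (4 types run out sooner): 1 + 4 + 3 + 4 + 1 + 4 + 4 + 3 = 24 gems and still no type has 5.
By pigeonhole, one more gem lands in a type already at 4, so 25 draws are enough and 24 are not.

25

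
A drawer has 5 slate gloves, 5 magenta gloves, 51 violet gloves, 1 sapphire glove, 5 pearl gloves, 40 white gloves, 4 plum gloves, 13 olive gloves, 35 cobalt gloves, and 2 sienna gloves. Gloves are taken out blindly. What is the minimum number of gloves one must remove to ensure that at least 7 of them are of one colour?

47

An adversary could hand out at most 6 gloves per colour (6 colours run out sooner): 5 + 5 + 6 + 1 + 5 + 6 + 4 + 6 + 6 + 2 = 46 gloves and still no colour has 7.
One more glove lands in a colour already at 6, so 47 draws are enough and 46 are not.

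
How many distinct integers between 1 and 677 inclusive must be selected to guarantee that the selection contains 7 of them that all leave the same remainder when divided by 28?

The 28 residue classes mod 28 are the pigeonholes.
With 168 integers one could put 6 in each residue class and have no class reach 7.
The 169th integer pushes some class to 7, so 28·6 + 1 = 169.

169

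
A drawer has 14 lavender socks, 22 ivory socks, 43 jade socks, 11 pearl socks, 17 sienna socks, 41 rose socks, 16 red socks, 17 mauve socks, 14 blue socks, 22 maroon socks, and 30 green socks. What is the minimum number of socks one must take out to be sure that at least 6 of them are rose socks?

In the worst case for collecting rose socks, every non-rose sock comes out first.
There are 14 + 22 + 43 + 11 + 17 + 16 + 17 + 14 + 22 + 30 = 206 non-rose socks altogether.
After those, each further sock must be rose, so 206 + 6 = 212 draws guarantee 6 rose socks.

212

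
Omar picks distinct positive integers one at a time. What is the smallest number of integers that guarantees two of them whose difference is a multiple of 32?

33

Integers whose pairwise differences are multiples of 32 are exactly those sharing a remainder mod 32. By pigeonhole, the 32 residue classes mod 32 are the pigeonholes.
With 32 integers one could put 1 in each residue class and have no class reach 2.
The 33rd integer pushes some class to 2, so 32·1 + 1 = 33.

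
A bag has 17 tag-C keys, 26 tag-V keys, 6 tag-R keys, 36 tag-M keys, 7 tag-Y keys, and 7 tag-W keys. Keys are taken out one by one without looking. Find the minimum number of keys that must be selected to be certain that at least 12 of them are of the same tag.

54

An adversary could hand out at most 11 keys per tag (tag-R, tag-Y, tag-W run out sooner): 11 + 11 + 6 + 11 + 7 + 7 = 53 keys and still no tag has 12.
By the pigeonhole principle, one more key lands in a tag already at 11, so 54 draws are enough and 53 are not.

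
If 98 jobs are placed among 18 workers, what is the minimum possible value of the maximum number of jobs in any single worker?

6

The 18 workers are the holes and the 98 jobs are the pigeons.
If every worker held at most 5 jobs, the total would be at most 18 × 5 = 90, which is less than 98.
So some worker holds at least ⌈98/18⌉ = 6 jobs.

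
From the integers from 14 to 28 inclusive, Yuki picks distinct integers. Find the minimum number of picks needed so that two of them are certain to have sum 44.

A set avoiding the sum 44 can contain at most one of each pair {x, 44−x}, plus the 3 elements whose complement lies outside the range or equal to its own complement.
The integers 14, …, 22 (9 of them) are such a set: any two sum to at least 14+15 = 29 and at most 21+22 = 43 < 44.
By pigeonhole, any 10th integer completes one of the 6 pairs, so 10 choices force a sum of 44.

10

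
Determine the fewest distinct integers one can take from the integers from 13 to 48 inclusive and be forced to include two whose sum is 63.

20

Group the elements by complementary pair {x, 63−x}: {15,48}, {16,47}, {17,46}, …, giving 17 two-element pairs and 2 integers whose partner 63−x falls outside [13,48].
Treating each of those 19 groups as a pigeonhole, one can pick one integer per group — 19 integers — with no two summing to 63.
The 20th integer lands in an occupied pair, forcing a sum of 63.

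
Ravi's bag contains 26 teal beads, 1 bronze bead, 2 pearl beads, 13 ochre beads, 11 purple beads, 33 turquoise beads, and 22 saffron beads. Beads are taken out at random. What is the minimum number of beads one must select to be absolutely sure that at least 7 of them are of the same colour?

By the pigeonhole principle, put each drawn bead into a box by colour. The largest draw with every box below 7 takes min(count, 6) from each colour; colours with fewer than 6 contribute all they have.
Σ min(cᵢ, 6) = 6 + 1 + 2 + 6 + 6 + 6 + 6 = 33.
Draw number 33 + 1 = 34 must push one box to 7.

34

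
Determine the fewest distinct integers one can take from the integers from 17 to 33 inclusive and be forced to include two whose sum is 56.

13

A set avoiding the sum 56 can contain at most one of each pair {x, 56−x}, plus the 7 elements whose complement lies outside the range or equal to its own complement.
The integers 17, …, 28 (12 of them) are such a set: any two sum to at least 17+18 = 35 and at most 27+28 = 55 < 56.
By pigeonhole, any 13th integer completes one of the 5 pairs, so 13 choices force a sum of 56.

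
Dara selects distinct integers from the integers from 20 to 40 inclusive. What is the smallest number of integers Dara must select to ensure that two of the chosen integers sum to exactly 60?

A set avoiding the sum 60 can contain at most one of each pair {x, 60−x}, plus the 1 element equal to its own complement.
The integers 30, …, 40 (11 of them) are such a set: any two sum to at least 30+31 = 61 > 60.
Pigeonhole: any 12th integer completes one of the 10 pairs, so 12 choices force a sum of 60.

12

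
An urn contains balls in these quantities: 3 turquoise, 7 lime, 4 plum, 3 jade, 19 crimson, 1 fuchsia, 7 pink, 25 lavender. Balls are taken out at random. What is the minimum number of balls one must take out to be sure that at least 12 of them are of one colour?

The 8 colours are the holes; the balls drawn are the pigeons.
To avoid 12 of any one colour, the worst case takes at most 11 of each colour, or every ball of a colour that has fewer than 11.
That gives 3 + 7 + 4 + 3 + 11 + 1 + 7 + 11 = 47 balls with no colour reaching 12.
The next ball forces some colour to 12, so 47 + 1 = 48.

48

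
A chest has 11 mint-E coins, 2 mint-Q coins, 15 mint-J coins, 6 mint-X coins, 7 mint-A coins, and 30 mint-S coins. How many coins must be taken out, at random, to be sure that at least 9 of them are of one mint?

By the pigeonhole principle, the 6 mints are the holes; the coins drawn are the pigeons.
To avoid 9 of any one mint, the worst case takes at most 8 of each mint, or every coin of a mint that has fewer than 8.
That gives 8 + 2 + 8 + 6 + 7 + 8 = 39 coins with no mint reaching 9.
The next coin forces some mint to 9, so 39 + 1 = 40.

40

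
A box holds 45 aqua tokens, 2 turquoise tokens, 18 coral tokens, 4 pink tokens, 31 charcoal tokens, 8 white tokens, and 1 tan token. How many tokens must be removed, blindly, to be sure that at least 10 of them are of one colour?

Put each drawn token into a box by colour. The largest draw with every box below 10 takes min(count, 9) from each colour; colours with fewer than 9 contribute all they have.
Σ min(cᵢ, 9) = 9 + 2 + 9 + 4 + 9 + 8 + 1 = 42.
Draw number 42 + 1 = 43 must push one box to 10.

43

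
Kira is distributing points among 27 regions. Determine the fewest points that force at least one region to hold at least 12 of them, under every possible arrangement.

With 297 points one could put exactly 11 in each of the 27 regions, and no region would reach 12.
By the pigeonhole principle, one more point must land in a region that already has 11, giving it 12.
So 27 × 11 + 1 = 298 points are required.

298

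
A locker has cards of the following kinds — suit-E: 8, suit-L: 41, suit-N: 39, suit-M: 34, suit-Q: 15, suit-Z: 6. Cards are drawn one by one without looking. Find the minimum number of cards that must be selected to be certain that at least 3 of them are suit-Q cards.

In the worst case for collecting suit-Q cards, every non-suit-Q card comes out first.
There are 8 + 41 + 39 + 34 + 6 = 128 non-suit-Q cards altogether.
After those, each further card must be suit-Q, so 128 + 3 = 131 draws guarantee 3 suit-Q cards.

131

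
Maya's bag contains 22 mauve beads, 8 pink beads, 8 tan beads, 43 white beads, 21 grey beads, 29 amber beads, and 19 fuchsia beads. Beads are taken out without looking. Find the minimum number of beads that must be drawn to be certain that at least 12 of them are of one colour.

72

Put each drawn bead into a box by colour. The largest draw with every box below 12 takes min(count, 11) from each colour; colours with fewer than 11 contribute all they have.
Σ min(cᵢ, 11) = 11 + 8 + 8 + 11 + 11 + 11 + 11 = 71.
Draw number 71 + 1 = 72 must push one box to 12.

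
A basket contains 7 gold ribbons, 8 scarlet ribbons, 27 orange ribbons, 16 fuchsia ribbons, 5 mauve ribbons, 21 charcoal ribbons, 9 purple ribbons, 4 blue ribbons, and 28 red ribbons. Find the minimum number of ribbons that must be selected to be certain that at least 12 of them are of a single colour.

78

An adversary could hand out at most 11 ribbons per colour (5 colours run out sooner): 7 + 8 + 11 + 11 + 5 + 11 + 9 + 4 + 11 = 77 ribbons and still no colour has 12.
By the pigeonhole principle, one more ribbon lands in a colour already at 11, so 78 draws are enough and 77 are not.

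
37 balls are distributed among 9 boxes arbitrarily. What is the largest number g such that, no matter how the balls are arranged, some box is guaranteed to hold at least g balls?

By pigeonhole, the 9 boxes are the holes and the 37 balls are the pigeons.
If every box held at most 4 balls, the total would be at most 9 × 4 = 36, which is less than 37.
So some box holds at least ⌈37/9⌉ = 5 balls.

5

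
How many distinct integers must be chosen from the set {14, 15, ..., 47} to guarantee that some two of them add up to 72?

Group the elements by complementary pair {x, 72−x}: {25,47}, {26,46}, {27,45}, …, giving 11 two-element pairs, the single value 36 (it cannot pair with itself since the integers are distinct), and 11 integers whose partner 72−x falls outside [14,47].
Pigeonhole: treating each of those 23 groups as a pigeonhole, one can pick one integer per group — 23 integers — with no two summing to 72.
The 24th integer lands in an occupied pair, forcing a sum of 72.

24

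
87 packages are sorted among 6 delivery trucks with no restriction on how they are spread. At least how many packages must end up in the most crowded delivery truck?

15

Pigeonhole: the 6 delivery trucks are the holes and the 87 packages are the pigeons.
If every delivery truck held at most 14 packages, the total would be at most 6 × 14 = 84, which is less than 87.
So some delivery truck holds at least ⌈87/6⌉ = 15 packages.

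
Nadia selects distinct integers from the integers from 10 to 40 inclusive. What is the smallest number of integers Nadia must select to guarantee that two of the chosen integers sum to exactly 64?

A set avoiding the sum 64 can contain at most one of each pair {x, 64−x}, plus the 15 elements whose complement lies outside the range or equal to its own complement.
The integers 10, …, 32 (23 of them) are such a set: any two sum to at least 10+11 = 21 and at most 31+32 = 63 < 64.
Pigeonhole: any 24th integer completes one of the 8 pairs, so 24 choices force a sum of 64.

24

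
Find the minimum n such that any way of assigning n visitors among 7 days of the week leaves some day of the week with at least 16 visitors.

With 105 visitors one could put exactly 15 in each of the 7 days of the week, and no day of the week would reach 16.
By the pigeonhole principle, one more visitor must land in a day of the week that already has 15, giving it 16.
So 7 × 15 + 1 = 106 visitors are required.

106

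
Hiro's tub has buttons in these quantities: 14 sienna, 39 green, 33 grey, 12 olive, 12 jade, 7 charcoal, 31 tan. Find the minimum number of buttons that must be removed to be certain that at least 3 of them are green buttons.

112

In the worst case for collecting green buttons, every non-green button comes out first.
There are 14 + 33 + 12 + 12 + 7 + 31 = 109 non-green buttons altogether.
After those, each further button must be green, so 109 + 3 = 112 draws guarantee 3 green buttons.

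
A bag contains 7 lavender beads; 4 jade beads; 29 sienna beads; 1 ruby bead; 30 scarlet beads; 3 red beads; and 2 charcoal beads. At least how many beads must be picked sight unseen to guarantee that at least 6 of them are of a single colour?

26

By the pigeonhole principle, the 7 colours are the holes; the beads drawn are the pigeons.
To avoid 6 of any one colour, the worst case takes at most 5 of each colour, or every bead of a colour that has fewer than 5.
That gives 5 + 4 + 5 + 1 + 5 + 3 + 2 = 25 beads with no colour reaching 6.
The next bead forces some colour to 6, so 25 + 1 = 26.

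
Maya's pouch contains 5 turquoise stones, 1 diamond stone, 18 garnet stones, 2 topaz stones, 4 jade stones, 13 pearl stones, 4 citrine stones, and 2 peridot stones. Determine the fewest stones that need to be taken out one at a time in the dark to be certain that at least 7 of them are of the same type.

An adversary could hand out at most 6 stones per type (6 types run out sooner): 5 + 1 + 6 + 2 + 4 + 6 + 4 + 2 = 30 stones and still no type has 7.
Pigeonhole: one more stone lands in a type already at 6, so 31 draws are enough and 30 are not.

31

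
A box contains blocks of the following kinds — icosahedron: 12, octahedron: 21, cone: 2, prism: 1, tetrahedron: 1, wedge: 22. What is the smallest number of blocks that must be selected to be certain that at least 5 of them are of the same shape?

17

An adversary could hand out at most 4 blocks per shape (cone, prism, tetrahedron run out sooner): 4 + 4 + 2 + 1 + 1 + 4 = 16 blocks and still no shape has 5.
One more block lands in a shape already at 4, so 17 draws are enough and 16 are not.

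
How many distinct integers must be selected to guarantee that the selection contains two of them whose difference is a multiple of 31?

32

Integers whose pairwise differences are multiples of 31 are exactly those sharing a remainder mod 31. By the pigeonhole principle, the 31 residue classes mod 31 are the pigeonholes.
With 31 integers one could put 1 in each residue class and have no class reach 2.
The 32nd integer pushes some class to 2, so 31·1 + 1 = 32.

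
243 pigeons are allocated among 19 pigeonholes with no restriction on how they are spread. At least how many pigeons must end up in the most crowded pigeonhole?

13

By the pigeonhole principle, the 19 pigeonholes are the holes and the 243 pigeons are the pigeons.
If every pigeonhole held at most 12 pigeons, the total would be at most 19 × 12 = 228, which is less than 243.
So some pigeonhole holds at least ⌈243/19⌉ = 13 pigeons.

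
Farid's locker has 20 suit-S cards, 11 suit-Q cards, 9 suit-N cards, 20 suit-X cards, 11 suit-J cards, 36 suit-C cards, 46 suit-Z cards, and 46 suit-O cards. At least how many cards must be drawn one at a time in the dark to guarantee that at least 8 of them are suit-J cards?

In the worst case for collecting suit-J cards, every non-suit-J card comes out first.
There are 20 + 11 + 9 + 20 + 36 + 46 + 46 = 188 non-suit-J cards altogether.
After those, each further card must be suit-J, so 188 + 8 = 196 draws guarantee 8 suit-J cards.

196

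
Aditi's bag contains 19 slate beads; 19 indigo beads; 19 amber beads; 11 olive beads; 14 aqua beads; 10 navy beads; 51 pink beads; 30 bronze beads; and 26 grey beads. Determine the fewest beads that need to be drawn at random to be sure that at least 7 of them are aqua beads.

192

In the worst case for collecting aqua beads, every non-aqua bead comes out first.
There are 19 + 19 + 19 + 11 + 10 + 51 + 30 + 26 = 185 non-aqua beads altogether.
After those, each further bead must be aqua, so 185 + 7 = 192 draws guarantee 7 aqua beads.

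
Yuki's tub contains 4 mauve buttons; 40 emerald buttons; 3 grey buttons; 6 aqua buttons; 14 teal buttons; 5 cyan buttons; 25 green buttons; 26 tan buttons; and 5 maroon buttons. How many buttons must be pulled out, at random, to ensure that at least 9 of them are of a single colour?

56

Pigeonhole: put each drawn button into a box by colour. The largest draw with every box below 9 takes min(count, 8) from each colour; colours with fewer than 8 contribute all they have.
Σ min(cᵢ, 8) = 4 + 8 + 3 + 6 + 8 + 5 + 8 + 8 + 5 = 55.
Draw number 55 + 1 = 56 must push one box to 9.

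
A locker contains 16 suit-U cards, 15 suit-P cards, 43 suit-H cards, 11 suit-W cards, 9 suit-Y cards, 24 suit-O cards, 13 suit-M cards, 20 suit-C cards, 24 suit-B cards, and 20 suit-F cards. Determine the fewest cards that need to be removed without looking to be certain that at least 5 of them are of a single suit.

41

An adversary could hand out at most 4 cards per suit: 4 + 4 + 4 + 4 + 4 + 4 + 4 + 4 + 4 + 4 = 40 cards and still no suit has 5.
By the pigeonhole principle, one more card lands in a suit already at 4, so 41 draws are enough and 40 are not.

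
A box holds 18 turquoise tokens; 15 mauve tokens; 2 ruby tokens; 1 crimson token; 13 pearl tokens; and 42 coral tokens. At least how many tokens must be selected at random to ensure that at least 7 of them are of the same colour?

The 6 colours are the holes; the tokens drawn are the pigeons.
To avoid 7 of any one colour, the worst case takes at most 6 of each colour, or every token of a colour that has fewer than 6.
That gives 6 + 6 + 2 + 1 + 6 + 6 = 27 tokens with no colour reaching 7.
The next token forces some colour to 7, so 27 + 1 = 28.

28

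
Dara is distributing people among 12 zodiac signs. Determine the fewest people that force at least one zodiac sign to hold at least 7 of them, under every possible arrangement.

73

With 72 people one could put exactly 6 in each of the 12 zodiac signs, and no zodiac sign would reach 7.
Pigeonhole: one more person must land in a zodiac sign that already has 6, giving it 7.
So 12 × 6 + 1 = 73 people are required.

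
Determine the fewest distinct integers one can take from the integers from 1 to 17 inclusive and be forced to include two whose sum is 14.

Group the elements by complementary pair {x, 14−x}: {1,13}, {2,12}, {3,11}, …, giving 6 two-element pairs; the single value 7 (it cannot pair with itself since the integers are distinct); and 4 integers whose partner 14−x falls outside [1,17].
Treating each of those 11 groups as a pigeonhole, one can pick one integer per group — 11 integers — with no two summing to 14.
The 12th integer lands in an occupied pair, forcing a sum of 14.

12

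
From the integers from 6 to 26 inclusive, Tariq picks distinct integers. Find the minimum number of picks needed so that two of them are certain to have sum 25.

Group the elements by complementary pair {x, 25−x}: {6,19}, {7,18}, {8,17}, …, giving 7 two-element pairs and 7 integers whose partner 25−x falls outside [6,26].
Treating each of those 14 groups as a pigeonhole, one can pick one integer per group — 14 integers — with no two summing to 25.
The 15th integer lands in an occupied pair, forcing a sum of 25.

15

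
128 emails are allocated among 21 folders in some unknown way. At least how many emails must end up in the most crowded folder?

By the pigeonhole principle, the 21 folders are the holes and the 128 emails are the pigeons.
If every folder held at most 6 emails, the total would be at most 21 × 6 = 126, which is less than 128.
So some folder holds at least ⌈128/21⌉ = 7 emails.

7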